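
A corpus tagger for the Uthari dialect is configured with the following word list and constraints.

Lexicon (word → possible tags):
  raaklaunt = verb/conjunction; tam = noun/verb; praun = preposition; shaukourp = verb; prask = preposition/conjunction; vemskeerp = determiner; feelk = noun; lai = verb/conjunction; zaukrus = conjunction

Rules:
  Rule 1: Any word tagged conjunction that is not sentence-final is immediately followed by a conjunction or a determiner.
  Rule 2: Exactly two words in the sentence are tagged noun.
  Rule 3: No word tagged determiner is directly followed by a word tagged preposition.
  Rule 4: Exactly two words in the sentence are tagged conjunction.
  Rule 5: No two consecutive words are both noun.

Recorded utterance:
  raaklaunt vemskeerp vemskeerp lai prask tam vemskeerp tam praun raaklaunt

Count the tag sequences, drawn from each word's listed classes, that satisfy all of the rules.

1

Candidates per position — 1:raaklaunt {verb,conjunction}; 2:vemskeerp {determiner}; 3:vemskeerp {determiner}; 4:lai {verb,conjunction}; 5:prask {preposition,conjunction}; 6:tam {noun,verb}; 7:vemskeerp {determiner}; 8:tam {noun,verb}; 9:praun {preposition}; 10:raaklaunt {verb,conjunction}.
There are 64 candidate sequences in total.
The sequences that satisfy every rule: conjunction determiner determiner verb preposition noun determiner noun preposition conjunction.
Count = 1.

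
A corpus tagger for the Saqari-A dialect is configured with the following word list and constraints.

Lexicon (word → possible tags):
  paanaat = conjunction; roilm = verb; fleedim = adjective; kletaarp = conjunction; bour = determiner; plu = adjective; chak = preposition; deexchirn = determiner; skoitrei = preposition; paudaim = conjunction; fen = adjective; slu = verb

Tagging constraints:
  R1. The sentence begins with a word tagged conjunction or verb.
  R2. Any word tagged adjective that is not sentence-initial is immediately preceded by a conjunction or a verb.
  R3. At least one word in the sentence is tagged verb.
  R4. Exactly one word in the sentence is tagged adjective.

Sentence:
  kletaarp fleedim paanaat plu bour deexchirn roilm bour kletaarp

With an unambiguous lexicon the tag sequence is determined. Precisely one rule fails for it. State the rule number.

Fixed tagging: conjunction adjective conjunction adjective determiner determiner verb determiner conjunction.
Rule check: R1 ok, R2 ok, R3 ok, R4 fails.
Only rule 4 fails.

4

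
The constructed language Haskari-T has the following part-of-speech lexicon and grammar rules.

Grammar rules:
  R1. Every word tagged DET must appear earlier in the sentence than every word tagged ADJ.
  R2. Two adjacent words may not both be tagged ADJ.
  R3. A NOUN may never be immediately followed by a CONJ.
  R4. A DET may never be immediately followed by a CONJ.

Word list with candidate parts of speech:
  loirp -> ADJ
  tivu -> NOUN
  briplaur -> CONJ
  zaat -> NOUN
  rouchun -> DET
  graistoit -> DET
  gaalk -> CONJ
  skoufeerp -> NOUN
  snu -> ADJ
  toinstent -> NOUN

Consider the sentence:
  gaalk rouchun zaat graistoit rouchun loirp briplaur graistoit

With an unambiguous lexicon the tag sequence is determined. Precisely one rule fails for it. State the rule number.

1

Fixed tagging: CONJ DET NOUN DET DET ADJ CONJ DET.
Checking each rule: R1 fails, R2 ok, R3 ok, R4 ok.
Only rule 1 fails.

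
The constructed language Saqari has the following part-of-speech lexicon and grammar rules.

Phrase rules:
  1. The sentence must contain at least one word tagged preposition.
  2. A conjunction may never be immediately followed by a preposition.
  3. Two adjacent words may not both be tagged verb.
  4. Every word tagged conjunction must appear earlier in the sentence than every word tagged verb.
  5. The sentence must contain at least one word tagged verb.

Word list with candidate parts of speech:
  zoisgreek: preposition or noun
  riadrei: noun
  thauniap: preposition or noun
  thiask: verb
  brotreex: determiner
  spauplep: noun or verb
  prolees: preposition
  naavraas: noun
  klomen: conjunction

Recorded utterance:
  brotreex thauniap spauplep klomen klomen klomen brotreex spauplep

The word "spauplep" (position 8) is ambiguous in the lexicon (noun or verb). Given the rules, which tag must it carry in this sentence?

Candidates per position — 1:brotreex {determiner}; 2:thauniap {preposition,noun}; 3:spauplep {noun,verb}; 4:klomen {conjunction}; 5:klomen {conjunction}; 6:klomen {conjunction}; 7:brotreex {determiner}; 8:spauplep {noun,verb}.
Word 2 cannot be noun — rule 1 would then fail for every completion. It is preposition.
Word 3 cannot be verb — rule 4 would then fail for every completion. It is noun.
Word 8 cannot be noun — rule 5 would then fail for every completion. It is verb.
The unique satisfying tagging is: determiner preposition noun conjunction conjunction conjunction determiner verb.
Verifying each rule — rule 1 ok; rule 2 ok; rule 3 ok; rule 4 ok; rule 5 ok.

verb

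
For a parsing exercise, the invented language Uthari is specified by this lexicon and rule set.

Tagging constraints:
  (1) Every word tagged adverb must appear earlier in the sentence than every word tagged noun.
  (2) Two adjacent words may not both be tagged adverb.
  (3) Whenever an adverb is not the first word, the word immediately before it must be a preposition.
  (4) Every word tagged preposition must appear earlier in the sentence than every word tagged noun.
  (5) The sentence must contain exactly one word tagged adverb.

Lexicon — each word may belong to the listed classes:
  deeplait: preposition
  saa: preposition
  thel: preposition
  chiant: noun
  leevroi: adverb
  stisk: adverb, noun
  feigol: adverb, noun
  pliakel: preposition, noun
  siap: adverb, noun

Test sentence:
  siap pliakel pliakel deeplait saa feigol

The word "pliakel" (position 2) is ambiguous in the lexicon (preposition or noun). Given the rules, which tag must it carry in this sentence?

Candidates per position — 1:siap {adverb,noun}; 2:pliakel {preposition,noun}; 3:pliakel {preposition,noun}; 4:deeplait {preposition}; 5:saa {preposition}; 6:feigol {adverb,noun}.
At position 1, choosing noun makes rule 4 impossible to satisfy; hence adverb.
At position 2, choosing noun makes rule 4 impossible to satisfy; hence preposition.
At position 3, choosing noun makes rule 4 impossible to satisfy; hence preposition.
At position 6, choosing adverb makes rule 5 impossible to satisfy; hence noun.
The unique satisfying tagging is: adverb preposition preposition preposition preposition noun.
Verifying each rule — rule 1 satisfied; rule 2 satisfied; rule 3 satisfied; rule 4 satisfied; rule 5 satisfied.

preposition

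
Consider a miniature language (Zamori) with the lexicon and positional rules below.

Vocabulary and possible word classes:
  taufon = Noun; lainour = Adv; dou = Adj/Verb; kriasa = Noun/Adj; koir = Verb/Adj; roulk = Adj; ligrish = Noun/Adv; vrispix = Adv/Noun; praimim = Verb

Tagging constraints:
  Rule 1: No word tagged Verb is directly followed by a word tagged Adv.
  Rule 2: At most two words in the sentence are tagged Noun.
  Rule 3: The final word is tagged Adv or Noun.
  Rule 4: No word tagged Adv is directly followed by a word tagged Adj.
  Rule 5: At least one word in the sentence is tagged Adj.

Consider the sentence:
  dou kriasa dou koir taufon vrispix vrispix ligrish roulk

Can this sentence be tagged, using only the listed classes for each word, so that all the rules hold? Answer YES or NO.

Candidates per position — 1:dou {Adj,Verb}; 2:kriasa {Noun,Adj}; 3:dou {Adj,Verb}; 4:koir {Verb,Adj}; 5:taufon {Noun}; 6:vrispix {Adv,Noun}; 7:vrispix {Adv,Noun}; 8:ligrish {Noun,Adv}; 9:roulk {Adj}.
Rule 3 cannot be satisfied by any choice of tags from the lexicon.
So there is no consistent tagging.

NO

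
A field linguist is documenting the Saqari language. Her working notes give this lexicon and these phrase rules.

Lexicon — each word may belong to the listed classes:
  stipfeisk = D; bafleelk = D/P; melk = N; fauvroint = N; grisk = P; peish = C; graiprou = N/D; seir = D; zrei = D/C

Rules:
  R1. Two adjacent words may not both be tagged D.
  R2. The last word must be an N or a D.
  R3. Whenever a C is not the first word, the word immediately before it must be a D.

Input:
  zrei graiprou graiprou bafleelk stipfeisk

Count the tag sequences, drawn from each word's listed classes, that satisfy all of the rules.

5

Candidates per position — 1:zrei {D,C}; 2:graiprou {N,D}; 3:graiprou {N,D}; 4:bafleelk {D,P}; 5:stipfeisk {D}.
There are 16 candidate sequences in total.
The sequences that satisfy every rule: D N N P D; D N D P D; C N N P D; C N D P D; C D N P D.
Count = 5.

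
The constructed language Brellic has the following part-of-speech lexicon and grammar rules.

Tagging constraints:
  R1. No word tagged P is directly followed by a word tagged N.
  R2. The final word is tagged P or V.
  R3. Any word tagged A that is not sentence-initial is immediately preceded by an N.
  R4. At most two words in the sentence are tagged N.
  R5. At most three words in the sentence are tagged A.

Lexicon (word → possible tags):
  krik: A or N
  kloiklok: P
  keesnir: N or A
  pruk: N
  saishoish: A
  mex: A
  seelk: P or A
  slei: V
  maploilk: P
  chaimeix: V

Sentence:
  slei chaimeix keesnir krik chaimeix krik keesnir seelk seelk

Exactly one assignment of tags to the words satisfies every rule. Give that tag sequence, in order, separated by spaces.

V V N A V N A P P

Candidates per position — 1:slei {V}; 2:chaimeix {V}; 3:keesnir {N,A}; 4:krik {A,N}; 5:chaimeix {V}; 6:krik {A,N}; 7:keesnir {N,A}; 8:seelk {P,A}; 9:seelk {P,A}.
Word 3 cannot be A — rule 3 would then fail for every completion. It is N.
Word 6 cannot be A — rule 3 would then fail for every completion. It is N.
Word 7 cannot be N — rule 4 would then fail for every completion. It is A.
Word 8 cannot be A — rule 3 would then fail for every completion. It is P.
Word 9 cannot be A — rule 2 would then fail for every completion. It is P.
Word 4 cannot be N — rule 4 would then fail for every completion. It is A.
The unique satisfying tagging is: V V N A V N A P P.
Verifying each rule — rule 1 ok; rule 2 ok; rule 3 ok; rule 4 ok; rule 5 ok.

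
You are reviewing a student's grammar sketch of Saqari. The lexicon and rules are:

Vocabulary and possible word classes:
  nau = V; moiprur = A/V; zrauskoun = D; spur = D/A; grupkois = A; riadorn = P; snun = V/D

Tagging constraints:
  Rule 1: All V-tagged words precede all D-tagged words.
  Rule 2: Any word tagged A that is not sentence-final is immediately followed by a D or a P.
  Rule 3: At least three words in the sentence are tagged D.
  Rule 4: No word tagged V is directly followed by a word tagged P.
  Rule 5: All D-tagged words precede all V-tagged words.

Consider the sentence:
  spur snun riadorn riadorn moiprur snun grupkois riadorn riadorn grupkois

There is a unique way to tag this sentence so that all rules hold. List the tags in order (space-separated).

D D P P A D A P P A

Candidates per position — 1:spur {D,A}; 2:snun {V,D}; 3:riadorn {P}; 4:riadorn {P}; 5:moiprur {A,V}; 6:snun {V,D}; 7:grupkois {A}; 8:riadorn {P}; 9:riadorn {P}; 10:grupkois {A}.
At position 1, choosing A makes rule 3 impossible to satisfy; hence D.
At position 2, choosing V makes rule 1 impossible to satisfy; hence D.
At position 5, choosing V makes rule 1 impossible to satisfy; hence A.
At position 6, choosing V makes rule 1 impossible to satisfy; hence D.
That leaves exactly one tagging: D D P P A D A P P A.
Check: rule 1 ✓; rule 2 ✓; rule 3 ✓; rule 4 ✓; rule 5 ✓.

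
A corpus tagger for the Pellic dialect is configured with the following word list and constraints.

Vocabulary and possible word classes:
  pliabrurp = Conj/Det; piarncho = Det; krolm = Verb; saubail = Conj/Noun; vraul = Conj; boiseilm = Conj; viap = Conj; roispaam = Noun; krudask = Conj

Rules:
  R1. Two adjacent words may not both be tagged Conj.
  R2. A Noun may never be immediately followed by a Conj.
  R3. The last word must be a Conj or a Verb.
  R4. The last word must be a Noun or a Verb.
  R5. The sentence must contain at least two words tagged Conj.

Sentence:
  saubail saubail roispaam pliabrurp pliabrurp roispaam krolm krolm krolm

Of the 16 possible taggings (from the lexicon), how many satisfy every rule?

Candidates per position — 1:saubail {Conj,Noun}; 2:saubail {Conj,Noun}; 3:roispaam {Noun}; 4:pliabrurp {Conj,Det}; 5:pliabrurp {Conj,Det}; 6:roispaam {Noun}; 7:krolm {Verb}; 8:krolm {Verb}; 9:krolm {Verb}.
There are 16 candidate sequences in total.
The sequences that satisfy every rule: Conj Noun Noun Det Conj Noun Verb Verb Verb.
Count = 1.

1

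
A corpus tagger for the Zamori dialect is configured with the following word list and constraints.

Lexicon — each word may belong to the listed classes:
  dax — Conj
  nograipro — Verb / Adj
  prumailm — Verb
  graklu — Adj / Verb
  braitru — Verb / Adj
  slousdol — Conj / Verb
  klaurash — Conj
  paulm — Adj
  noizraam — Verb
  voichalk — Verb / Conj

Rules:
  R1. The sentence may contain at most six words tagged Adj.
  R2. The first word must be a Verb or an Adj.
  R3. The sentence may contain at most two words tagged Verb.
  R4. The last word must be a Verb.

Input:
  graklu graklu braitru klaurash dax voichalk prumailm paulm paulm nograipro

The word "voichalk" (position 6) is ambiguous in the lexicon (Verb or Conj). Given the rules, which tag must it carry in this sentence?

Conj

Candidates per position — 1:graklu {Adj,Verb}; 2:graklu {Adj,Verb}; 3:braitru {Verb,Adj}; 4:klaurash {Conj}; 5:dax {Conj}; 6:voichalk {Verb,Conj}; 7:prumailm {Verb}; 8:paulm {Adj}; 9:paulm {Adj}; 10:nograipro {Verb,Adj}.
If word 10 were Adj, no tagging could satisfy rule 4; so word 10 is Verb.
If word 1 were Verb, no tagging could satisfy rule 3; so word 1 is Adj.
If word 2 were Verb, no tagging could satisfy rule 3; so word 2 is Adj.
If word 3 were Verb, no tagging could satisfy rule 3; so word 3 is Adj.
If word 6 were Verb, no tagging could satisfy rule 3; so word 6 is Conj.
So the tagging must be: Adj Adj Adj Conj Conj Conj Verb Adj Adj Verb.
Verifying each rule — rule 1 satisfied; rule 2 satisfied; rule 3 satisfied; rule 4 satisfied.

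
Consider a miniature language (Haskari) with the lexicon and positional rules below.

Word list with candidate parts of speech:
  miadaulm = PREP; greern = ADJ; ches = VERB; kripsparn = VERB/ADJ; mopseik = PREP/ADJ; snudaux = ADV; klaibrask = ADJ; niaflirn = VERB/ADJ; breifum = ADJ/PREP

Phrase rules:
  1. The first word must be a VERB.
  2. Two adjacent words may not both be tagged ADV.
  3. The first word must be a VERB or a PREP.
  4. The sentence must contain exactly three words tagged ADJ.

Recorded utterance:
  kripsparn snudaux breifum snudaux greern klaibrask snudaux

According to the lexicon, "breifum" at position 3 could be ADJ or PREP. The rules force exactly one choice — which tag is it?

ADJ

Candidates per position — 1:kripsparn {VERB,ADJ}; 2:snudaux {ADV}; 3:breifum {ADJ,PREP}; 4:snudaux {ADV}; 5:greern {ADJ}; 6:klaibrask {ADJ}; 7:snudaux {ADV}.
Position 1: ADJ is ruled out by rule 1; that leaves VERB.
Position 3: PREP is ruled out by rule 4; that leaves ADJ.
The unique satisfying tagging is: VERB ADV ADJ ADV ADJ ADJ ADV.
Check: rule 1 ✓; rule 2 ✓; rule 3 ✓; rule 4 ✓.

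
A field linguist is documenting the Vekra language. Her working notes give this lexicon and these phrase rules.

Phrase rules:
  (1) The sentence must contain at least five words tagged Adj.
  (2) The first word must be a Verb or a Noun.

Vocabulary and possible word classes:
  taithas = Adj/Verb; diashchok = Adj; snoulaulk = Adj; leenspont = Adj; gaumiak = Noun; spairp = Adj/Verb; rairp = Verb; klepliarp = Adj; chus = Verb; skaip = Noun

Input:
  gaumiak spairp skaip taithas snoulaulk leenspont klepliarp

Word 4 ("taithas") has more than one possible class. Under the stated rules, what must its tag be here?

Candidates per position — 1:gaumiak {Noun}; 2:spairp {Adj,Verb}; 3:skaip {Noun}; 4:taithas {Adj,Verb}; 5:snoulaulk {Adj}; 6:leenspont {Adj}; 7:klepliarp {Adj}.
Word 2 cannot be Verb — rule 1 would then fail for every completion. It is Adj.
Word 4 cannot be Verb — rule 1 would then fail for every completion. It is Adj.
So the tagging must be: Noun Adj Noun Adj Adj Adj Adj.
Rule-by-rule: rule 1 satisfied; rule 2 satisfied.

Adj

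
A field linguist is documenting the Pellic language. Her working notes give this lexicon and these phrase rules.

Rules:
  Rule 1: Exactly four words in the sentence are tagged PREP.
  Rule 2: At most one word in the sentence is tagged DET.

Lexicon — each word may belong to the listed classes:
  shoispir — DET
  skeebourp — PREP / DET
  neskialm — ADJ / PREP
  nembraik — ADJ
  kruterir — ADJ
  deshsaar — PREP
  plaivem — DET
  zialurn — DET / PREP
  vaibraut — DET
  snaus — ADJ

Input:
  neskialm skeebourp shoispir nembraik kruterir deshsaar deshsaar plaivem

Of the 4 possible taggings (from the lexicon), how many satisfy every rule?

0

Candidates per position — 1:neskialm {ADJ,PREP}; 2:skeebourp {PREP,DET}; 3:shoispir {DET}; 4:nembraik {ADJ}; 5:kruterir {ADJ}; 6:deshsaar {PREP}; 7:deshsaar {PREP}; 8:plaivem {DET}.
There are 4 candidate sequences in total.
Rule 2 cannot be satisfied by any choice of tags from the lexicon.
So there is no consistent tagging.
Count = 0.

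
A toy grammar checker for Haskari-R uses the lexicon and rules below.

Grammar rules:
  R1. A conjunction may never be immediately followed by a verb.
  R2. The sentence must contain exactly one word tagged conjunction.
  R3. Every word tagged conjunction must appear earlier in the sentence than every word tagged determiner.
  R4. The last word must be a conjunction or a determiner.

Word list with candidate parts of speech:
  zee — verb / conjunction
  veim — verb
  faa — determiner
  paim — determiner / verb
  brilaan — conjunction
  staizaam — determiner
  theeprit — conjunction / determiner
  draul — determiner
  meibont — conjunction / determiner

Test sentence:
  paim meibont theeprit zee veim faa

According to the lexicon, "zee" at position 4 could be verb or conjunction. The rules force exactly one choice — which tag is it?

Candidates per position — 1:paim {determiner,verb}; 2:meibont {conjunction,determiner}; 3:theeprit {conjunction,determiner}; 4:zee {verb,conjunction}; 5:veim {verb}; 6:faa {determiner}.
Word 3 cannot be conjunction — rule 1 would then fail for every completion. It is determiner.
Word 4 cannot be conjunction — rule 1 would then fail for every completion. It is verb.
Word 2 cannot be determiner — rule 2 would then fail for every completion. It is conjunction.
Word 1 cannot be determiner — rule 3 would then fail for every completion. It is verb.
So the tagging must be: verb conjunction determiner verb verb determiner.
Checking: rule 1 satisfied; rule 2 satisfied; rule 3 satisfied; rule 4 satisfied.

verb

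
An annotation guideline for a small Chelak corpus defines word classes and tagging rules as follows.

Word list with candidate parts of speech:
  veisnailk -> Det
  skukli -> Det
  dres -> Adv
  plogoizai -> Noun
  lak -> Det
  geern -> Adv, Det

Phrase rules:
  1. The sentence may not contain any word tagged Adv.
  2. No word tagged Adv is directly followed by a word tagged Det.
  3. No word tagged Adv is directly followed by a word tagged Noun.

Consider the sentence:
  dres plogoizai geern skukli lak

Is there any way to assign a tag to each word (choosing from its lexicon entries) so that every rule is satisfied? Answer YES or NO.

Candidates per position — 1:dres {Adv}; 2:plogoizai {Noun}; 3:geern {Adv,Det}; 4:skukli {Det}; 5:lak {Det}.
Rule 1 cannot be satisfied by any choice of tags from the lexicon.
So there is no consistent tagging.

NO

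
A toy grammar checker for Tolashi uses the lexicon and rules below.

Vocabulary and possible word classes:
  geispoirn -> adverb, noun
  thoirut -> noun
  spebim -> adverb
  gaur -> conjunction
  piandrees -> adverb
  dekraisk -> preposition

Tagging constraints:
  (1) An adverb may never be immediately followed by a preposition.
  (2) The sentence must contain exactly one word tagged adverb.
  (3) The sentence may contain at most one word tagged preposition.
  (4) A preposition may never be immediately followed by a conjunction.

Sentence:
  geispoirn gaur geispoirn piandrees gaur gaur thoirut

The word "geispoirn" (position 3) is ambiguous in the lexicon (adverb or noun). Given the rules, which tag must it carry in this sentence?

Candidates per position — 1:geispoirn {adverb,noun}; 2:gaur {conjunction}; 3:geispoirn {adverb,noun}; 4:piandrees {adverb}; 5:gaur {conjunction}; 6:gaur {conjunction}; 7:thoirut {noun}.
If word 1 were adverb, no tagging could satisfy rule 2; so word 1 is noun.
If word 3 were adverb, no tagging could satisfy rule 2; so word 3 is noun.
That leaves exactly one tagging: noun conjunction noun adverb conjunction conjunction noun.
Checking: rule 1 holds; rule 2 holds; rule 3 holds; rule 4 holds.

noun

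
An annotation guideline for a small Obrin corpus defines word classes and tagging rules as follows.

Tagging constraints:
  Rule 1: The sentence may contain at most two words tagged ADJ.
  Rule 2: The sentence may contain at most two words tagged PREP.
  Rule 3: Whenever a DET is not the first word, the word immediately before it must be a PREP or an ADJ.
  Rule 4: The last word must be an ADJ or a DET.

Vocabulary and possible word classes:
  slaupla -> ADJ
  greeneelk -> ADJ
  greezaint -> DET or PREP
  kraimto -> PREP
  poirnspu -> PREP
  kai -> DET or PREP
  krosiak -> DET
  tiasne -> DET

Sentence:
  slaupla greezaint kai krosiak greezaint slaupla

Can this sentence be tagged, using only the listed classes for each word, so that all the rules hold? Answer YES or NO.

YES

Candidates per position — 1:slaupla {ADJ}; 2:greezaint {DET,PREP}; 3:kai {DET,PREP}; 4:krosiak {DET}; 5:greezaint {DET,PREP}; 6:slaupla {ADJ}.
One satisfying assignment: ADJ DET PREP DET PREP ADJ.
Checking: rule 1 holds; rule 2 holds; rule 3 holds; rule 4 holds.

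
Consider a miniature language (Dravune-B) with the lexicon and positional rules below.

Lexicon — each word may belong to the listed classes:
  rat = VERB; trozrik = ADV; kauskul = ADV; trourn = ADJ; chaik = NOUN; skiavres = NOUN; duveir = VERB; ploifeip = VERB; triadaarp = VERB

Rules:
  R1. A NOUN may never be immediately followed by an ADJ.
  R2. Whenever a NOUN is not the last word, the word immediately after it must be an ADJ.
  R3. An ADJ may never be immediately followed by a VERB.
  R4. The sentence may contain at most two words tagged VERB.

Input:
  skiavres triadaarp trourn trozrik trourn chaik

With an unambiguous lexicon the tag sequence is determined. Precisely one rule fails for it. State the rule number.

2

Fixed tagging: NOUN VERB ADJ ADV ADJ NOUN.
Checking each rule: R1 ✓, R2 ✗, R3 ✓, R4 ✓.
Only rule 2 fails.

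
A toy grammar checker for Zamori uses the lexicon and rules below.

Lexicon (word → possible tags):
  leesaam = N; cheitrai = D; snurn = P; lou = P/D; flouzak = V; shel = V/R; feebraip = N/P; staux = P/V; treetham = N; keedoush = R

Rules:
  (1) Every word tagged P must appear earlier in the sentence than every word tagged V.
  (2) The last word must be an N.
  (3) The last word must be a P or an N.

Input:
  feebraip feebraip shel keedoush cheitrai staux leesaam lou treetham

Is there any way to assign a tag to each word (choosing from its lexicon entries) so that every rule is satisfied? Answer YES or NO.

YES

Candidates per position — 1:feebraip {N,P}; 2:feebraip {N,P}; 3:shel {V,R}; 4:keedoush {R}; 5:cheitrai {D}; 6:staux {P,V}; 7:leesaam {N}; 8:lou {P,D}; 9:treetham {N}.
One satisfying assignment: P P R R D V N D N.
Verifying each rule — rule 1 holds; rule 2 holds; rule 3 holds.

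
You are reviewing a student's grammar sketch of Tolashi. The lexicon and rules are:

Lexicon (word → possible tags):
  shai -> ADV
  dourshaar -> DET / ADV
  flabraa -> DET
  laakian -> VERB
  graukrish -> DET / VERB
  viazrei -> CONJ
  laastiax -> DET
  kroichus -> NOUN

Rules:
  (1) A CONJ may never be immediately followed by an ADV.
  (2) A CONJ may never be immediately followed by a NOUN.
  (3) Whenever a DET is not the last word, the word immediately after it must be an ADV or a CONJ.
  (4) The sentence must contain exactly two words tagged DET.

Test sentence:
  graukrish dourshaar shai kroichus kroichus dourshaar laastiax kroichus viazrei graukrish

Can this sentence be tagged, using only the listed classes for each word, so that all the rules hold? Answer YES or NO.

NO

Candidates per position — 1:graukrish {DET,VERB}; 2:dourshaar {DET,ADV}; 3:shai {ADV}; 4:kroichus {NOUN}; 5:kroichus {NOUN}; 6:dourshaar {DET,ADV}; 7:laastiax {DET}; 8:kroichus {NOUN}; 9:viazrei {CONJ}; 10:graukrish {DET,VERB}.
Rule 3 cannot be satisfied by any choice of tags from the lexicon.
So there is no consistent tagging.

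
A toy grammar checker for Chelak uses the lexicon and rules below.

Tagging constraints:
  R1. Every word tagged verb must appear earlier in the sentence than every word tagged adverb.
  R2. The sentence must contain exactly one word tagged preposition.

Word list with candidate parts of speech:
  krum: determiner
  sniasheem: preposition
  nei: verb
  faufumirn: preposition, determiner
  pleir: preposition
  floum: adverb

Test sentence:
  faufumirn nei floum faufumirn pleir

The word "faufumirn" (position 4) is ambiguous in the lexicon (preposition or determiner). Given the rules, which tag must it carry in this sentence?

determiner

Candidates per position — 1:faufumirn {preposition,determiner}; 2:nei {verb}; 3:floum {adverb}; 4:faufumirn {preposition,determiner}; 5:pleir {preposition}.
Word 1 cannot be preposition — rule 2 would then fail for every completion. It is determiner.
Word 4 cannot be preposition — rule 2 would then fail for every completion. It is determiner.
That leaves exactly one tagging: determiner verb adverb determiner preposition.
Rule-by-rule: rule 1 holds; rule 2 holds.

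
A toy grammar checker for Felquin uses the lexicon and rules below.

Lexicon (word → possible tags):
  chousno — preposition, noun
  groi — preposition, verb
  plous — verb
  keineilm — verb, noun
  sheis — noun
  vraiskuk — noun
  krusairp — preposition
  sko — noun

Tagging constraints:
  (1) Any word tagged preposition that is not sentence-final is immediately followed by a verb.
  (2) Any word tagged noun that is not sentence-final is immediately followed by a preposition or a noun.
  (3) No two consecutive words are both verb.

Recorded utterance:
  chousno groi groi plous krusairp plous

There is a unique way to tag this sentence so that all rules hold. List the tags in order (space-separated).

Candidates per position — 1:chousno {preposition,noun}; 2:groi {preposition,verb}; 3:groi {preposition,verb}; 4:plous {verb}; 5:krusairp {preposition}; 6:plous {verb}.
Position 3: verb is ruled out by rule 3; that leaves preposition.
Position 2: preposition is ruled out by rule 1; that leaves verb.
Position 1: noun is ruled out by rule 2; that leaves preposition.
So the tagging must be: preposition verb preposition verb preposition verb.
Verifying each rule — rule 1 holds; rule 2 holds; rule 3 holds.

preposition verb preposition verb preposition verb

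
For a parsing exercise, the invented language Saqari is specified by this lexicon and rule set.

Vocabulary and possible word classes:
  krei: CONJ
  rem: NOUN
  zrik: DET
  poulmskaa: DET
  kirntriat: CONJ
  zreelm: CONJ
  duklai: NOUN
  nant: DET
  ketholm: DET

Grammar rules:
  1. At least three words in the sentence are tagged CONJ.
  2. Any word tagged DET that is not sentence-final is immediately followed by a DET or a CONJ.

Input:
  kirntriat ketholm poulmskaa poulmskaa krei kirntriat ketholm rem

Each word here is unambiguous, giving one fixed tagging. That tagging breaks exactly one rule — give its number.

2

Fixed tagging: CONJ DET DET DET CONJ CONJ DET NOUN.
Applying the rules: R1 ✓, R2 ✗.
Only rule 2 fails.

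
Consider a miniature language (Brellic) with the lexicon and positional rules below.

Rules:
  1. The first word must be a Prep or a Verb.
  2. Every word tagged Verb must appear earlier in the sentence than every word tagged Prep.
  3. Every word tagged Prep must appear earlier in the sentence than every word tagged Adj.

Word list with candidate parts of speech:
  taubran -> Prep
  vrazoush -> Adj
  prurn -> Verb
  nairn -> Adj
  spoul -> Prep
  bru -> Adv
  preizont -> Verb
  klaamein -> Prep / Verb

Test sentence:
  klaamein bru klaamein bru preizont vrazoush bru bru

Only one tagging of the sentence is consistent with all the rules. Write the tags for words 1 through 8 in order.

Verb Adv Verb Adv Verb Adj Adv Adv

Candidates per position — 1:klaamein {Prep,Verb}; 2:bru {Adv}; 3:klaamein {Prep,Verb}; 4:bru {Adv}; 5:preizont {Verb}; 6:vrazoush {Adj}; 7:bru {Adv}; 8:bru {Adv}.
At position 1, choosing Prep makes rule 2 impossible to satisfy; hence Verb.
At position 3, choosing Prep makes rule 2 impossible to satisfy; hence Verb.
The unique satisfying tagging is: Verb Adv Verb Adv Verb Adj Adv Adv.
Rule-by-rule: rule 1 holds; rule 2 holds; rule 3 holds.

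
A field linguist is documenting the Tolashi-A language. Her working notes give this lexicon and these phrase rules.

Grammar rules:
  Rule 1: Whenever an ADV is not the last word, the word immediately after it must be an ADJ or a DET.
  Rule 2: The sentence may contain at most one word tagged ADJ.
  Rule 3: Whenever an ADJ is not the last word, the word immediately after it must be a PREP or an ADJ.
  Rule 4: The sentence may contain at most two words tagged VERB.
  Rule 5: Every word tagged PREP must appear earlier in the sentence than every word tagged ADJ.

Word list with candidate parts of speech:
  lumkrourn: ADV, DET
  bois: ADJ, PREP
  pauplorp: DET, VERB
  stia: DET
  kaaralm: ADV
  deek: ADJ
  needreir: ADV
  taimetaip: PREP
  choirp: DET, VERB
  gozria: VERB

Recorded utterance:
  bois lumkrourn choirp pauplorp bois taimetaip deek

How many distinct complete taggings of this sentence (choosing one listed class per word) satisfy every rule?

Candidates per position — 1:bois {ADJ,PREP}; 2:lumkrourn {ADV,DET}; 3:choirp {DET,VERB}; 4:pauplorp {DET,VERB}; 5:bois {ADJ,PREP}; 6:taimetaip {PREP}; 7:deek {ADJ}.
There are 32 candidate sequences in total.
Checking each against the rules leaves 6 sequences.
Count = 6.

6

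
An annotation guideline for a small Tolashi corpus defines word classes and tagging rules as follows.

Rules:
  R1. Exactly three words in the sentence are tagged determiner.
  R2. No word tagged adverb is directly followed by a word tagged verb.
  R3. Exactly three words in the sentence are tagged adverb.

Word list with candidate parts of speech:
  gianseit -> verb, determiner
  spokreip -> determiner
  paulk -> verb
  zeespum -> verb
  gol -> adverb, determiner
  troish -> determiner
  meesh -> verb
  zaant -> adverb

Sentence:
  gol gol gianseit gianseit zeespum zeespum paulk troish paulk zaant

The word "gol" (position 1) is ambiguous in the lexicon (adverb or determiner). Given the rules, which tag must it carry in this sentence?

adverb

Candidates per position — 1:gol {adverb,determiner}; 2:gol {adverb,determiner}; 3:gianseit {verb,determiner}; 4:gianseit {verb,determiner}; 5:zeespum {verb}; 6:zeespum {verb}; 7:paulk {verb}; 8:troish {determiner}; 9:paulk {verb}; 10:zaant {adverb}.
Position 1: determiner is ruled out by rule 3; that leaves adverb.
Position 2: determiner is ruled out by rule 3; that leaves adverb.
Position 3: verb is ruled out by rule 1; that leaves determiner.
Position 4: verb is ruled out by rule 1; that leaves determiner.
That leaves exactly one tagging: adverb adverb determiner determiner verb verb verb determiner verb adverb.
Rule-by-rule: rule 1 ✓; rule 2 ✓; rule 3 ✓.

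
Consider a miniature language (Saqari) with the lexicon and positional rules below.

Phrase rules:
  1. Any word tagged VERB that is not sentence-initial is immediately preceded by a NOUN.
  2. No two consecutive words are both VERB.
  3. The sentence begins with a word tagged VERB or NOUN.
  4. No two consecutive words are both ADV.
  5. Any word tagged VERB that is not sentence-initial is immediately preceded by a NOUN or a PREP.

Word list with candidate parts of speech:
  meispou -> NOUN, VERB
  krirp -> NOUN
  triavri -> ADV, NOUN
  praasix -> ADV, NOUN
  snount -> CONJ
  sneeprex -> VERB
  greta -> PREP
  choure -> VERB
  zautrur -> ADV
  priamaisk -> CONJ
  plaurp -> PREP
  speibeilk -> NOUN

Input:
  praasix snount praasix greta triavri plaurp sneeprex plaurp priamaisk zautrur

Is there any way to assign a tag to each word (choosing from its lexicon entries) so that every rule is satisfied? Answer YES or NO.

NO

Candidates per position — 1:praasix {ADV,NOUN}; 2:snount {CONJ}; 3:praasix {ADV,NOUN}; 4:greta {PREP}; 5:triavri {ADV,NOUN}; 6:plaurp {PREP}; 7:sneeprex {VERB}; 8:plaurp {PREP}; 9:priamaisk {CONJ}; 10:zautrur {ADV}.
Rule 1 cannot be satisfied by any choice of tags from the lexicon.
So there is no consistent tagging.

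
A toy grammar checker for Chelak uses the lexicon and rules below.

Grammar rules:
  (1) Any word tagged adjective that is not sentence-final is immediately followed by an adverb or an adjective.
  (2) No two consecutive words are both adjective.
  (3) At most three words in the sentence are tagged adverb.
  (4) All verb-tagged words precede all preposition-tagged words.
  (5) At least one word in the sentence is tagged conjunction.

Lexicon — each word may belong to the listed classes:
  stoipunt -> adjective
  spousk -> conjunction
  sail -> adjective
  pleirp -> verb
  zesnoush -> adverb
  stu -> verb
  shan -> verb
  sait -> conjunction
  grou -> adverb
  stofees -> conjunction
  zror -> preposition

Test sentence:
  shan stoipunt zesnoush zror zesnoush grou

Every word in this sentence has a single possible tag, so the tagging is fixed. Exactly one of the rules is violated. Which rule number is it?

Fixed tagging: verb adjective adverb preposition adverb adverb.
Applying the rules: R1 ok, R2 ok, R3 ok, R4 ok, R5 fails.
Only rule 5 fails.

5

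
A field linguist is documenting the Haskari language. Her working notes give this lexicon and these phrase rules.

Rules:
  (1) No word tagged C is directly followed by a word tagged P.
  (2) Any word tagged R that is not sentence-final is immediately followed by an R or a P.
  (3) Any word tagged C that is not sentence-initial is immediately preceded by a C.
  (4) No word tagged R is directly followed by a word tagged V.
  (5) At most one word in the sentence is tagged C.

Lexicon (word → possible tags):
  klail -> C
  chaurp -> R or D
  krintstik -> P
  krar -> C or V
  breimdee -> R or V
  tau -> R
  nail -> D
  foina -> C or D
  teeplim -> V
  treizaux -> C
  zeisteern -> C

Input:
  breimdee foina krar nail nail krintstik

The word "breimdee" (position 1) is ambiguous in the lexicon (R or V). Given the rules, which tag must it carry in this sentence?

V

Candidates per position — 1:breimdee {R,V}; 2:foina {C,D}; 3:krar {C,V}; 4:nail {D}; 5:nail {D}; 6:krintstik {P}.
At position 1, choosing R makes rule 2 impossible to satisfy; hence V.
At position 2, choosing C makes rule 3 impossible to satisfy; hence D.
At position 3, choosing C makes rule 3 impossible to satisfy; hence V.
So the tagging must be: V D V D D P.
Check: rule 1 satisfied; rule 2 satisfied; rule 3 satisfied; rule 4 satisfied; rule 5 satisfied.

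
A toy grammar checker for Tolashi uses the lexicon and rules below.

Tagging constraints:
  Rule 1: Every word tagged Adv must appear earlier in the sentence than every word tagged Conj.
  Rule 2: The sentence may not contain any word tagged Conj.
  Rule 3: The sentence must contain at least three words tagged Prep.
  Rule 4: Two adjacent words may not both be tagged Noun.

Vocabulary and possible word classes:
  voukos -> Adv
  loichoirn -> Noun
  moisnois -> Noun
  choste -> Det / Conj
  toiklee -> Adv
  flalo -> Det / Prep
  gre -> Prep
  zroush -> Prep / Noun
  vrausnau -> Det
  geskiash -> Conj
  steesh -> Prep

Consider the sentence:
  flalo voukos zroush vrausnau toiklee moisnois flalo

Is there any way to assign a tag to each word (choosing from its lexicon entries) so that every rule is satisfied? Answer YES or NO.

YES

Candidates per position — 1:flalo {Det,Prep}; 2:voukos {Adv}; 3:zroush {Prep,Noun}; 4:vrausnau {Det}; 5:toiklee {Adv}; 6:moisnois {Noun}; 7:flalo {Det,Prep}.
One satisfying assignment: Prep Adv Prep Det Adv Noun Prep.
Rule-by-rule: rule 1 ok; rule 2 ok; rule 3 ok; rule 4 ok.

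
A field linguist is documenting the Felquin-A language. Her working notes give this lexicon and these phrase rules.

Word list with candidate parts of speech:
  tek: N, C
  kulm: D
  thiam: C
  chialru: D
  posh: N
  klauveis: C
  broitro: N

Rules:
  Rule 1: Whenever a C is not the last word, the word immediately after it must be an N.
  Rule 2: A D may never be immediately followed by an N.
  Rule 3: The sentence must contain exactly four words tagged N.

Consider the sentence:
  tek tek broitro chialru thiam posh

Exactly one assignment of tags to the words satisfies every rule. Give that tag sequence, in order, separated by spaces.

N N N D C N

Candidates per position — 1:tek {N,C}; 2:tek {N,C}; 3:broitro {N}; 4:chialru {D}; 5:thiam {C}; 6:posh {N}.
Position 1: tagging it C would leave rule 3 unsatisfiable, so it must be N.
Position 2: tagging it C would leave rule 3 unsatisfiable, so it must be N.
That leaves exactly one tagging: N N N D C N.
Verifying each rule — rule 1 holds; rule 2 holds; rule 3 holds.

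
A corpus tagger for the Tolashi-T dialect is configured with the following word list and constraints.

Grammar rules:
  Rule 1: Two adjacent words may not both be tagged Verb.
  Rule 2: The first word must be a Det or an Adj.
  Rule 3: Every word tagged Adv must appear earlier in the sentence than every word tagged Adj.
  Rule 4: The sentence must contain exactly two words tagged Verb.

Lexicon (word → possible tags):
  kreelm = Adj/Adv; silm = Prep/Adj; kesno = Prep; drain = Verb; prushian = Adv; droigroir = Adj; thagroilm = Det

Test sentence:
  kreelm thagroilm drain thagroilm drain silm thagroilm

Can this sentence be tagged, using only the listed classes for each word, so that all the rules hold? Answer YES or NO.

YES

Candidates per position — 1:kreelm {Adj,Adv}; 2:thagroilm {Det}; 3:drain {Verb}; 4:thagroilm {Det}; 5:drain {Verb}; 6:silm {Prep,Adj}; 7:thagroilm {Det}.
One satisfying assignment: Adj Det Verb Det Verb Adj Det.
Rule-by-rule: rule 1 holds; rule 2 holds; rule 3 holds; rule 4 holds.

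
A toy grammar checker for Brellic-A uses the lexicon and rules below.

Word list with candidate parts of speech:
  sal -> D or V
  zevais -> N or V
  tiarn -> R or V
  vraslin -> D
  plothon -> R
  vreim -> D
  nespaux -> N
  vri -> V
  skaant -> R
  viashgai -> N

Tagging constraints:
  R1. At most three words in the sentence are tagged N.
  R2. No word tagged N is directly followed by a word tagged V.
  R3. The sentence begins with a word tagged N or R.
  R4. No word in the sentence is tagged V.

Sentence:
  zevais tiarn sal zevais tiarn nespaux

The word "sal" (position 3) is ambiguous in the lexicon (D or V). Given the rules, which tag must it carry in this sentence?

D

Candidates per position — 1:zevais {N,V}; 2:tiarn {R,V}; 3:sal {D,V}; 4:zevais {N,V}; 5:tiarn {R,V}; 6:nespaux {N}.
Position 1: V is ruled out by rule 3; that leaves N.
Position 2: V is ruled out by rule 2; that leaves R.
Position 3: V is ruled out by rule 4; that leaves D.
Position 4: V is ruled out by rule 4; that leaves N.
Position 5: V is ruled out by rule 2; that leaves R.
That leaves exactly one tagging: N R D N R N.
Check: rule 1 satisfied; rule 2 satisfied; rule 3 satisfied; rule 4 satisfied.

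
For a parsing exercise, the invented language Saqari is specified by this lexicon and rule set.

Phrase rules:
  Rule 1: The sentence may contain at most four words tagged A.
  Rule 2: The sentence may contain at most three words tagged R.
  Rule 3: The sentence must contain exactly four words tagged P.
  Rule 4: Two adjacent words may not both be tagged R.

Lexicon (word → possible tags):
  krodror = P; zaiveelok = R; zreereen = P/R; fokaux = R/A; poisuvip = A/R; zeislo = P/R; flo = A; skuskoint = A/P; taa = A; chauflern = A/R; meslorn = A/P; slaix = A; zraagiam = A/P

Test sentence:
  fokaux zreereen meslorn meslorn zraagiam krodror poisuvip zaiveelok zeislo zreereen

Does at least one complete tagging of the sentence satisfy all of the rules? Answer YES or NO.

YES

Candidates per position — 1:fokaux {R,A}; 2:zreereen {P,R}; 3:meslorn {A,P}; 4:meslorn {A,P}; 5:zraagiam {A,P}; 6:krodror {P}; 7:poisuvip {A,R}; 8:zaiveelok {R}; 9:zeislo {P,R}; 10:zreereen {P,R}.
One satisfying assignment: A R P A A P A R P P.
Rule-by-rule: rule 1 holds; rule 2 holds; rule 3 holds; rule 4 holds.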